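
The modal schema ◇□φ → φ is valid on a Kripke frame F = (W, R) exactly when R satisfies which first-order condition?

Equivalently (dual form): φ → □◇φ.
Suppose φ→□◇φ is valid. Take Rxy and set V(φ)={x}. Then φ at x, so □◇φ at x, so ◇φ at y, so some z with Ryz has φ; z=x, i.e. Ryx.
Conversely, on a frame with symmetry the schema holds at every world under every valuation.
So the correspondent is symmetry.

symmetry: ∀x ∀y (Rxy → Ryx)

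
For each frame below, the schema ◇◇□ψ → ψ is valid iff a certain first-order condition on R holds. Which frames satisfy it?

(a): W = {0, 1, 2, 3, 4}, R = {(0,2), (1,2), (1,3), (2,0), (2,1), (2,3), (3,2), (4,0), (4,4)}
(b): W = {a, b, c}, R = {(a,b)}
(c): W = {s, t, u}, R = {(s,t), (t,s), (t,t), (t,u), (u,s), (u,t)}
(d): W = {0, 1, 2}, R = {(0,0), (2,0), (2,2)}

This is the axiom for a generalized confluence (Geach) condition; its first-order frame correspondent is ∀x ∀y (xR²y → ∃w (yRw ∧ x = w)).
(a): fails — 0R²0 but no w with 0Rw and 0=w.
(b): holds.
(c): fails — sR²s but no w with sRw and s=w.
(d): fails — 2R²0 but no w with 0Rw and 2=w.
Valid on: (b).

(b)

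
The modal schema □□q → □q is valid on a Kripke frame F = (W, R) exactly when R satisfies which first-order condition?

Suppose □□q→□q is valid. Take Rxy and set V(q)={w : xR²w}. Then □□q at x, so □q at x, so q at y, i.e. ∃z(Rxz∧Rzy).
Conversely, on a frame with density the schema holds at every world under every valuation.
So the correspondent is density.

density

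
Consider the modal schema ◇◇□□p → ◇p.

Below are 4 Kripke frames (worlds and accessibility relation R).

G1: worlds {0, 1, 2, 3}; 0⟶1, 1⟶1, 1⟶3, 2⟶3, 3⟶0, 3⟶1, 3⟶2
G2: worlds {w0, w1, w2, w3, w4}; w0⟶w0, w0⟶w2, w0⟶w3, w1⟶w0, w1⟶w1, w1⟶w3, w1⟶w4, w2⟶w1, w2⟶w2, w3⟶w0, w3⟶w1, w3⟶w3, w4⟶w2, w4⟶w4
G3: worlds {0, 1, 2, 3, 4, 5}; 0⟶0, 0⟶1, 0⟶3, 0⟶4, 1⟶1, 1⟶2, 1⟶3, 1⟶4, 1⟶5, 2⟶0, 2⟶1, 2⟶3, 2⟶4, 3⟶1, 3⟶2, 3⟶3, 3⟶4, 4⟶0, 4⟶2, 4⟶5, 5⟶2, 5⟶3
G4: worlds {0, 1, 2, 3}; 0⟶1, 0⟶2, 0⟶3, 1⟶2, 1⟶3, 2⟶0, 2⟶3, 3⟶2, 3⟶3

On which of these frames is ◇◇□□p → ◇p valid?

Frame correspondent (Sahlqvist): ∀x ∀y (xR²y → ∃w (yR²w ∧ xRw)) — i.e. a generalized confluence (Geach) condition.
G1: fails — 2R²2 but no w with 2R²w and 2Rw.
G2: ✓.
G3: ✓.
G4: ✓.

G2, G3, G4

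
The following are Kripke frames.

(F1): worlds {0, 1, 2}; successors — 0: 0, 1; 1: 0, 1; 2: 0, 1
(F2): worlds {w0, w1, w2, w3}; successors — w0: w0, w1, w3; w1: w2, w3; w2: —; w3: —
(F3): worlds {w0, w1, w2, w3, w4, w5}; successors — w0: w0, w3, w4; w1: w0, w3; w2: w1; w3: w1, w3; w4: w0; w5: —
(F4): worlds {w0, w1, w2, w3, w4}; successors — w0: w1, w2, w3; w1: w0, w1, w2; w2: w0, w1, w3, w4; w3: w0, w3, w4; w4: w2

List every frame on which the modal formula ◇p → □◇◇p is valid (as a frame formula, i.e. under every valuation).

Frame correspondent (Sahlqvist): ∀x ∀y ∀z ((xRy ∧ xRz) → ∃w (y = w ∧ zR²w)) — i.e. a generalized confluence (Geach) condition.
(F1): holds.
(F2): fails — w0Rw0, w0Rw1 but no w with w0=w and w1R²w.
(F3): fails — w0Rw4, w0Rw3 but no w with w4=w and w3R²w.
(F4): holds.

(F1), (F4)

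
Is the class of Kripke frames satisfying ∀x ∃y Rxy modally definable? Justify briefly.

Yes, by □p → ◇p

The condition is seriality. A defining modal formula is □p → ◇p.
Suppose □p→◇p is valid. At any x set V(p)=W. Then □p at x, so ◇p at x, so x has a successor.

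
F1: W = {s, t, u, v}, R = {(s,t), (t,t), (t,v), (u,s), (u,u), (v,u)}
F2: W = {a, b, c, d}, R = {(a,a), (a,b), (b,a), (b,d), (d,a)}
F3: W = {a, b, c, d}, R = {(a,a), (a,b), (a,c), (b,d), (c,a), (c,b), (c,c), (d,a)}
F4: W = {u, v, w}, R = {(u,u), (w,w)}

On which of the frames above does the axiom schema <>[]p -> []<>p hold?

The schema corresponds to convergence: forall x forall y forall z (Rxy & Rxz -> exists w (Ryw & Rzw)).
F1: fails — Rtv and Rtt but v and t have no common successor.
F2: holds.
F3: fails — Rab and Raa but b and a have no common successor.
F4: holds.
Valid on: F2, F4.

F2, F4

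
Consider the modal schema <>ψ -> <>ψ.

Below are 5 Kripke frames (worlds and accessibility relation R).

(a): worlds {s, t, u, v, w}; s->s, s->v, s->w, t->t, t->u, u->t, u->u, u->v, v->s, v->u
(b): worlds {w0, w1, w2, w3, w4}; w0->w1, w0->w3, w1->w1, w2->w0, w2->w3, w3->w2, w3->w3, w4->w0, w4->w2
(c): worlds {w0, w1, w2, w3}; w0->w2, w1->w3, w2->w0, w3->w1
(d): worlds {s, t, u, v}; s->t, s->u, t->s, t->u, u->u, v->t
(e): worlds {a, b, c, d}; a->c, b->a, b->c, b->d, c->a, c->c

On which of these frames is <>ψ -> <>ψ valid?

The schema corresponds to a generalized confluence (Geach) condition: forall x forall y (xRy -> exists w (y = w & xRw)).
(a): condition met.
(b): condition met.
(c): condition met.
(d): condition met.
(e): condition met.
Valid on: (a), (b), (c), (d), (e).

(a), (b), (c), (d), (e)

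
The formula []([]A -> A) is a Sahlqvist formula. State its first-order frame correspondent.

shift-reflexivity: forall x forall y (Rxy -> Ryy)

This is the T□ axiom.
It corresponds to shift-reflexivity: forall x forall y (Rxy -> Ryy).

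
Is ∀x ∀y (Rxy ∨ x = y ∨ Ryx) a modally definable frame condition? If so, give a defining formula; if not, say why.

Not modally definable

If a class were modally definable it would be closed under disjoint unions (Goldblatt–Thomason).
Take 2 disjoint single-world reflexive frames: each is trivially connected, but their disjoint union has 2 worlds with no edge between distinct components, so it is not connected.
Hence connectedness of R is not modally definable.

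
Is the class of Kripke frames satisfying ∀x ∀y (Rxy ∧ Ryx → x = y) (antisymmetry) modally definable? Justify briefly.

Modal frame validity is preserved under surjective bounded morphisms.
The 8-cycle (worlds 0,1,2,3,4,5,6,7 with 0→1→2→3→4→5→6→7→0) is antisymmetric. Sending even-indexed worlds to • and odd-indexed worlds to ∘ is a surjective bounded morphism onto the two-world frame with •↔∘, which is not antisymmetric.
So the class is not modally definable.

Not definable by any modal formula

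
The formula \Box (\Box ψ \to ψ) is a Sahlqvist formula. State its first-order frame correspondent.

Suppose □(□ψ→ψ) is valid. Take Rxy and set V(ψ)={w : Ryw}. Then at y, □ψ holds; since □(□ψ→ψ) at x, □ψ→ψ at y, so ψ at y, i.e. Ryy.
The converse is a direct semantic check.
So the correspondent is shift-reflexivity.

Shift-reflexivity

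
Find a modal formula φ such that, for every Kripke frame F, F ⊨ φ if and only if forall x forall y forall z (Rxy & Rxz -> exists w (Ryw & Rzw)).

◇□ψ → □◇ψ

This is convergence; the standard corresponding axiom is .2: ◇□ψ → □◇ψ.
Suppose ◇□ψ→□◇ψ is valid. Take Rxy, Rxz and set V(ψ)={w : Ryw}. Then □ψ at y so ◇□ψ at x, so □◇ψ at x, so ◇ψ at z, giving w with Rzw and Ryw.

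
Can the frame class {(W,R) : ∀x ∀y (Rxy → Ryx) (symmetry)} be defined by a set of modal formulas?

Definable; p → □◇p defines it

The condition is symmetry. A defining modal formula is p → □◇p.
Suppose p→□◇p is valid. Take Rxy and set V(p)={x}. Then p at x, so □◇p at x, so ◇p at y, so some z with Ryz has p; z=x, i.e. Ryx.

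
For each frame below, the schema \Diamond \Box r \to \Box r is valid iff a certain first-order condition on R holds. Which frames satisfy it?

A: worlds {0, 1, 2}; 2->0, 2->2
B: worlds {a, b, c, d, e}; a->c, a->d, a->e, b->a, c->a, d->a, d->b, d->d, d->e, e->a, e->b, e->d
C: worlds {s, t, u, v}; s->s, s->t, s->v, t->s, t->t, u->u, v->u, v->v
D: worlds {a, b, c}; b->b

Frame correspondent (Sahlqvist): \forall x \forall y \forall z (Rxy \wedge Rxz \to Ryz) — i.e. the Euclidean property.
A: fails — R20 and R22 but not R02.
B: fails — Rae and Rae but not Ree.
C: fails — Rsv and Rss but not Rvs.
D: ✓.

D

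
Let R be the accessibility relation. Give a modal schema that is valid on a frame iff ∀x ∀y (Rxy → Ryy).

□(□q → q)

A defining formula is □(□q → q) (the T□ axiom).
Suppose □(□q→q) is valid. Take Rxy and set V(q)={w : Ryw}. Then at y, □q holds; since □(□q→q) at x, □q→q at y, so q at y, i.e. Ryy.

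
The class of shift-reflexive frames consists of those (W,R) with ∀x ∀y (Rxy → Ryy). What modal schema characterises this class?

□(□p → p)

A defining formula is □(□p → p) (the T□ axiom).
Suppose □(□p→p) is valid. Take Rxy and set V(p)={w : Ryw}. Then at y, □p holds; since □(□p→p) at x, □p→p at y, so p at y, i.e. Ryy.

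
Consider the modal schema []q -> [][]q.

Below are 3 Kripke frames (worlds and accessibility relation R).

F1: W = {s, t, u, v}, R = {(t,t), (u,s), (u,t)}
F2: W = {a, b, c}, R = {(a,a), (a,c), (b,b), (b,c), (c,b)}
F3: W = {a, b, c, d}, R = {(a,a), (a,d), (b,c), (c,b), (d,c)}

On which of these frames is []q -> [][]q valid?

Frame correspondent (Sahlqvist): forall x forall y forall z (Rxy & Ryz -> Rxz) — i.e. transitivity.
F1: condition met.
F2: fails — Rcb and Rbc but not Rcc.
F3: fails — Rbc and Rcb but not Rbb.
Valid on: F1.

F1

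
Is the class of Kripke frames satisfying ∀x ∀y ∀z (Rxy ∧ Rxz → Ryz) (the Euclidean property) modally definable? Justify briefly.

Yes — defined by ◇p → □◇p

The condition is the Euclidean property. A defining modal formula is ◇p → □◇p.
Suppose ◇p→□◇p is valid. Take Rxy, Rxz and set V(p)={y}. Then ◇p at x, so □◇p at x, so ◇p at z, so some w with Rzw has p; w=y, i.e. Rzy. By symmetry of the argument, Ryz.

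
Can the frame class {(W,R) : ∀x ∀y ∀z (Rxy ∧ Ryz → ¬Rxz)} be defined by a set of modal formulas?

Any modally definable frame class is closed under surjective bounded morphisms.
The 7-cycle (worlds s,t,u,v,w,x,y with s→t→u→v→w→x→y→s) is intransitive. Mapping every world to a single reflexive point • is a surjective bounded morphism; the reflexive point is not intransitive (R••∧R•• but R••).
So no modal formula (or set of formulas) defines exactly the intransitive frames.

No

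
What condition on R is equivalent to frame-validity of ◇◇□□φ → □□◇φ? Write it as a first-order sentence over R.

∀x ∀y ∀z ((xR²y ∧ xR²z) → ∃w (yR²w ∧ zRw))

This is a Sahlqvist (Geach-type) schema ◇^2□^2φ → □^2◇^1φ.
Minimal-valuation argument: fix x; take any y with xR^2y and any z with xR^2z. Set V(φ) to the set of worlds R-reachable from y in exactly 2 steps. Then □^2φ holds at y, so the antecedent holds at x; validity forces ◇^1φ at z, giving a w with zR^1w and yR^2w.
First-order correspondent: ∀x ∀y ∀z ((xR²y ∧ xR²z) → ∃w (yR²w ∧ zRw)).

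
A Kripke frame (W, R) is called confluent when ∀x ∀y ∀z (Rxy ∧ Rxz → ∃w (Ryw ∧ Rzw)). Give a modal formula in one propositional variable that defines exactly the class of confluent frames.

◇□s → □◇s

A defining formula is ◇□s → □◇s (the .2 axiom).
Suppose ◇□s→□◇s is valid. Take Rxy, Rxz and set V(s)={w : Ryw}. Then □s at y so ◇□s at x, so □◇s at x, so ◇s at z, giving w with Rzw and Ryw.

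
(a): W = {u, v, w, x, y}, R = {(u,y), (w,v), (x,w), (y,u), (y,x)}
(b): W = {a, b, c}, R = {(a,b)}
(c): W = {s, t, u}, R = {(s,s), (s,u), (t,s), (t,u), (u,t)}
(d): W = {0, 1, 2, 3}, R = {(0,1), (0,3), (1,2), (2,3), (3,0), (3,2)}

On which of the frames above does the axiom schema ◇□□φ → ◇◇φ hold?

Frame correspondent (Sahlqvist): ∀x ∀y (xRy → ∃w (yR²w ∧ xR²w)) — i.e. a generalized confluence (Geach) condition.
(a): fails — uRy but no t with yR²t and uR²t.
(b): fails — aRb but no w with bR²w and aR²w.
(c): condition met.
(d): fails — 0R1 but no w with 1R²w and 0R²w.
Valid on: (c).

(c)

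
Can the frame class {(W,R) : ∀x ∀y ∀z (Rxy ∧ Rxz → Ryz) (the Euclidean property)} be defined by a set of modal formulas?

This is a Sahlqvist condition; the 5 axiom ◇p → □◇p defines it.
Suppose ◇p→□◇p is valid. Take Rxy, Rxz and set V(p)={y}. Then ◇p at x, so □◇p at x, so ◇p at z, so some w with Rzw has p; w=y, i.e. Rzy. By symmetry of the argument, Ryz.

Yes — defined by ◇p → □◇p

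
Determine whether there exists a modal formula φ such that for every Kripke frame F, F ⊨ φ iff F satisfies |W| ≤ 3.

Not modally definable

Modal frame validity is preserved under disjoint unions.
Any modal formula valid on each of 4 disjoint one-world frames is valid on their disjoint union (validity is preserved under disjoint unions). Each one-world frame has |W|=1≤3, but the union has |W|=4.
Hence having at most 3 worlds is not modally definable.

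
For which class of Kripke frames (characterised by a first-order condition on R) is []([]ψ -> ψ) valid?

This schema is the T□ axiom.
It corresponds to shift-reflexivity: forall x forall y (Rxy -> Ryy).

Shift-reflexivity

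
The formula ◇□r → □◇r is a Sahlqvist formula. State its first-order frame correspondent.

Suppose ◇□r→□◇r is valid. Take Rxy, Rxz and set V(r)={w : Ryw}. Then □r at y so ◇□r at x, so □◇r at x, so ◇r at z, giving w with Rzw and Ryw.
The converse is a direct semantic check.
So the correspondent is convergence.

Convergence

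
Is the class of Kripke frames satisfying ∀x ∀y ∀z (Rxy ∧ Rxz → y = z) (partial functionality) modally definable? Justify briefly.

This is a Sahlqvist condition; the CD axiom ◇p → □p defines it.
Suppose ◇p→□p is valid. Take Rxy, Rxz and set V(p)={y}. Then ◇p at x, so □p at x, so p at z, i.e. z=y.

Yes — defined by ◇p → □p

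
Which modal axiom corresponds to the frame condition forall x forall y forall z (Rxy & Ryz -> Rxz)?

□p → □□p

A defining formula is □p → □□p (the 4 axiom).
Suppose □p→□□p is valid. Take Rxy, Ryz and set V(p)={w : Rxw}. Then □p at x, so □□p at x, so □p at y, so p at z, i.e. Rxz.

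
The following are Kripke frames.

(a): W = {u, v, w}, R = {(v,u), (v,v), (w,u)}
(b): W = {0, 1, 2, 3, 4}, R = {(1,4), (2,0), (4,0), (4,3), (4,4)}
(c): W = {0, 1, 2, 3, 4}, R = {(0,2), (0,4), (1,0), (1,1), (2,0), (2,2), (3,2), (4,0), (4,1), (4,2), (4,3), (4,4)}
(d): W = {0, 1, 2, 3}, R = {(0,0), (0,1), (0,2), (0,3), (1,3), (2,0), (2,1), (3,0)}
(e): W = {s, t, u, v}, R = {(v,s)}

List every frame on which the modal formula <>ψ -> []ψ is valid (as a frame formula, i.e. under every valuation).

This is the axiom for partial functionality; its first-order frame correspondent is forall x forall y forall z (Rxy & Rxz -> y = z).
(a): fails — v sees both u and v.
(b): fails — 4 sees both 0 and 3.
(c): fails — 0 sees both 2 and 4.
(d): fails — 0 sees both 0 and 1.
(e): ✓.
Valid on: (e).

(e)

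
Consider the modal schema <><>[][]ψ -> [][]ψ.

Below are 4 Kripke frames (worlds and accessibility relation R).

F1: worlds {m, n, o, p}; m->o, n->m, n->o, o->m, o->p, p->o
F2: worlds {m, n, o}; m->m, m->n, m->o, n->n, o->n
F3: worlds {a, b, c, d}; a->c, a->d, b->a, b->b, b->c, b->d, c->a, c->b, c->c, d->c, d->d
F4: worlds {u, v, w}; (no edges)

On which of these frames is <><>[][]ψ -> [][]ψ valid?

Frame correspondent (Sahlqvist): forall x forall y forall z ((x R^2 y & x R^2 z) -> exists w (y R^2 w & z = w)) — i.e. a generalized confluence (Geach) condition.
F1: fails — nR²m, nR²o but no w with mR²w and o=w.
F2: fails — mR²n, mR²m but no w with nR²w and m=w.
F3: condition met.
F4: condition met.

F3, F4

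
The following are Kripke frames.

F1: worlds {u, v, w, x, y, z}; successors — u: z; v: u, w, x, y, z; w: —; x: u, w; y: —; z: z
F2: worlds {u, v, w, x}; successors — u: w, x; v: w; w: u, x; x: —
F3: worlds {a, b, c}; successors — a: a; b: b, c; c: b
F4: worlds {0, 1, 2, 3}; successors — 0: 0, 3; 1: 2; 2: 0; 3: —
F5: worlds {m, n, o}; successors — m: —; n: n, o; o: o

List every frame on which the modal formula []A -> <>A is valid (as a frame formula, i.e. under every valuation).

F3

The schema corresponds to seriality: forall x exists y Rxy.
F1: fails — world w has no successor.
F2: fails — world x has no successor.
F3: satisfies the condition.
F4: fails — world 3 has no successor.
F5: fails — world m has no successor.
Valid on: F3.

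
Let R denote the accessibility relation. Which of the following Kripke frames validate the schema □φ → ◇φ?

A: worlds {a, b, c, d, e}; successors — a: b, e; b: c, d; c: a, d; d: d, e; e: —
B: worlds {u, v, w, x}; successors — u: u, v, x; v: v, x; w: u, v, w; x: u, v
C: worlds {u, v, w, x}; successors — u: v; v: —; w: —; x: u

B

This is the axiom for seriality; its first-order frame correspondent is ∀x ∃y Rxy.
A: fails — world e has no successor.
B: condition met.
C: fails — world v has no successor.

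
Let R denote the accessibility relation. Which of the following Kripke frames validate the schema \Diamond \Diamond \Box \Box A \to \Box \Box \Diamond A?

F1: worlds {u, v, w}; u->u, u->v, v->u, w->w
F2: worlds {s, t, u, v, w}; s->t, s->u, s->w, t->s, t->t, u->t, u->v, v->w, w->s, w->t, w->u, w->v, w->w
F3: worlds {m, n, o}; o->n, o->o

This is the axiom for a generalized confluence (Geach) condition; its first-order frame correspondent is \forall x \forall y \forall z ((x R^2 y \wedge x R^2 z) \to \exists w (y R^2 w \wedge zRw)).
F1: holds.
F2: holds.
F3: fails — oR²n, oR²n but no w with nR²w and nRw.

F1, F2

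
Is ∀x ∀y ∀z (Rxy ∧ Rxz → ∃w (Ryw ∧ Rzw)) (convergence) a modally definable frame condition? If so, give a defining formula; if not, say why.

Yes — defined by ◇□q → □◇q

Yes: it is convergence, defined by the .2 schema ◇□q → □◇q.
Suppose ◇□q→□◇q is valid. Take Rxy, Rxz and set V(q)={w : Ryw}. Then □q at y so ◇□q at x, so □◇q at x, so ◇q at z, giving w with Rzw and Ryw.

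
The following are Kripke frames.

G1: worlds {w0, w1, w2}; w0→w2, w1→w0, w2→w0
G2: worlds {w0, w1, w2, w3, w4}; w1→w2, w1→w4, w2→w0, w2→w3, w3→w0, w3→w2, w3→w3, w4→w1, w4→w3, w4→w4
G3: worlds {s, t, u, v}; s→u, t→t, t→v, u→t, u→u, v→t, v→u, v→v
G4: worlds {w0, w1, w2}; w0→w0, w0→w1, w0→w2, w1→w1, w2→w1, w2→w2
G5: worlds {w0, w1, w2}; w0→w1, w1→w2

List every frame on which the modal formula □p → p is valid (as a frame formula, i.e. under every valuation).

Frame correspondent (Sahlqvist): ∀x Rxx — i.e. reflexivity.
G1: fails — world w0 does not see itself.
G2: fails — world w0 does not see itself.
G3: fails — world s does not see itself.
G4: satisfies the condition.
G5: fails — world w0 does not see itself.
Valid on: G4.

G4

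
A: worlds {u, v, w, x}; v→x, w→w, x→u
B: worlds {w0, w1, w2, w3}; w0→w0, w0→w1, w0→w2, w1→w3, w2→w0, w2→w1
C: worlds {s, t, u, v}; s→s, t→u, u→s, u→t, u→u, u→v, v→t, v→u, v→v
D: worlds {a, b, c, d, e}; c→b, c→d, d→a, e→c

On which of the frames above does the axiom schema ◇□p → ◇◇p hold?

The schema corresponds to a generalized confluence (Geach) condition: ∀x ∀y (xRy → ∃w (yRw ∧ xR²w)).
A: fails — xRu but no t with uRt and xR²t.
B: fails — w1Rw3 but no w with w3Rw and w1R²w.
C: satisfies the condition.
D: fails — cRb but no w with bRw and cR²w.
Valid on: C.

C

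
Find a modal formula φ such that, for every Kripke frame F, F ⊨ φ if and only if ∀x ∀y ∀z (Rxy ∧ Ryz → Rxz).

□s → □□s

A defining formula is □s → □□s (the 4 axiom).
Suppose □s→□□s is valid. Take Rxy, Ryz and set V(s)={w : Rxw}. Then □s at x, so □□s at x, so □s at y, so s at z, i.e. Rxz.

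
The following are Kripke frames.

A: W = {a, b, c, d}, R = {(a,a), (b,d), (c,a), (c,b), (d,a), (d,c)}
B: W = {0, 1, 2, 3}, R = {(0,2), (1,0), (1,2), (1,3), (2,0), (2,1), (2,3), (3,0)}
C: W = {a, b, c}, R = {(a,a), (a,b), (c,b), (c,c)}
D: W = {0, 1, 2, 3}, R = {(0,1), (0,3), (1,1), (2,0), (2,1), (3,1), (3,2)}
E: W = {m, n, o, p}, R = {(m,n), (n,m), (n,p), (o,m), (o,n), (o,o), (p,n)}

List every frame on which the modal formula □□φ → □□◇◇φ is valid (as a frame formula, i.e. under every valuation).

Frame correspondent (Sahlqvist): ∀x ∀z (xR²z → ∃w (xR²w ∧ zR²w)) — i.e. a generalized confluence (Geach) condition.
A: condition met.
B: fails — 0R²3 but no w with 0R²w and 3R²w.
C: fails — aR²b but no w with aR²w and bR²w.
D: condition met.
E: condition met.
Valid on: A, D, E.

A, D, E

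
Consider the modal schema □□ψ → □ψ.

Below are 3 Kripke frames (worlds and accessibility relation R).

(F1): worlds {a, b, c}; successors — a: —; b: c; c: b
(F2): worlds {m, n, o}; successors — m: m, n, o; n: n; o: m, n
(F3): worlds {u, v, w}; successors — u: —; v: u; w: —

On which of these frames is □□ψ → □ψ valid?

The schema corresponds to density: ∀x ∀y (Rxy → ∃z (Rxz ∧ Rzy)).
(F1): fails — Rbc but no z with Rbz and Rzc.
(F2): satisfies the condition.
(F3): fails — Rvu but no z with Rvz and Rzu.
Valid on: (F2).

(F2)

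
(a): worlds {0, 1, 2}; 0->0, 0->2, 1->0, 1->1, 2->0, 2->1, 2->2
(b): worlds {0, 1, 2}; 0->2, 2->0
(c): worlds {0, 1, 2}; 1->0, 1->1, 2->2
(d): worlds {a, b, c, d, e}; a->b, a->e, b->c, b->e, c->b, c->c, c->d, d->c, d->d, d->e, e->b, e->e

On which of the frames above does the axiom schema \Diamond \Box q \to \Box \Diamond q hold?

(a), (b), (d)

Frame correspondent (Sahlqvist): \forall x \forall y \forall z (Rxy \wedge Rxz \to \exists w (Ryw \wedge Rzw)) — i.e. convergence.
(a): satisfies the condition.
(b): satisfies the condition.
(c): fails — R10 and R10 but 0 and 0 have no common successor.
(d): satisfies the condition.
Valid on: (a), (b), (d).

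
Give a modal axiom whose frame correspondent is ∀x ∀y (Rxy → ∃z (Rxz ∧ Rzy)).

A defining formula is □□r → □r (the C4 axiom).
Suppose □□r→□r is valid. Take Rxy and set V(r)={w : xR²w}. Then □□r at x, so □r at x, so r at y, i.e. ∃z(Rxz∧Rzy).

□□r → □r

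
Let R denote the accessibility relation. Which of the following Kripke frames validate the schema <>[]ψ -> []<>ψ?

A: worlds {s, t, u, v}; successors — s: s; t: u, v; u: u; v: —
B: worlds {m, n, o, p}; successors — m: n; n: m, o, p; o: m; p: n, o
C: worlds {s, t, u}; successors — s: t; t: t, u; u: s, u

none

Frame correspondent (Sahlqvist): forall x forall y forall z (Rxy & Rxz -> exists w (Ryw & Rzw)) — i.e. convergence.
A: fails — Rtv and Rtv but v and v have no common successor.
B: fails — Rno and Rnm but o and m have no common successor.
C: fails — Ruu and Rus but u and s have no common successor.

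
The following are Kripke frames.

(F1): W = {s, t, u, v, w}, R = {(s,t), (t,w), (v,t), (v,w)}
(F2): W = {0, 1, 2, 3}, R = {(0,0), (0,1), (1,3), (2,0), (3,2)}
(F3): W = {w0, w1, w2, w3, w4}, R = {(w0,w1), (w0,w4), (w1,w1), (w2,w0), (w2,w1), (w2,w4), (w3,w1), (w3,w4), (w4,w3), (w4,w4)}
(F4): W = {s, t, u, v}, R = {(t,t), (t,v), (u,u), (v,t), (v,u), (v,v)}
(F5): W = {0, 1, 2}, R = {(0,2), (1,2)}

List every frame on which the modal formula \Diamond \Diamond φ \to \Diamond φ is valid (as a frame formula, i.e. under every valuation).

(F5)

This is the axiom for transitivity; its first-order frame correspondent is \forall x \forall y \forall z (Rxy \wedge Ryz \to Rxz).
(F1): fails — Rst and Rtw but not Rsw.
(F2): fails — R32 and R20 but not R30.
(F3): fails — Rw0w4 and Rw4w3 but not Rw0w3.
(F4): fails — Rtv and Rvu but not Rtu.
(F5): satisfies the condition.
Valid on: (F5).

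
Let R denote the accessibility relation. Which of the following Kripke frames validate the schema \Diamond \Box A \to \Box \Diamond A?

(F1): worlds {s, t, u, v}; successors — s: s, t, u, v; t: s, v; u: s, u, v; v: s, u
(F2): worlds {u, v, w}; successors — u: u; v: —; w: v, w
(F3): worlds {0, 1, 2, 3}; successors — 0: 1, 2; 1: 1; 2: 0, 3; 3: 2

(F1)

The schema corresponds to convergence: \forall x \forall y \forall z (Rxy \wedge Rxz \to \exists w (Ryw \wedge Rzw)).
(F1): ✓.
(F2): fails — Rww and Rwv but w and v have no common successor.
(F3): fails — R02 and R01 but 2 and 1 have no common successor.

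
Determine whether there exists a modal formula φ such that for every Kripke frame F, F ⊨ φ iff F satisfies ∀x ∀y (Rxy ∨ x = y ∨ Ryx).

Not modally definable

Any modally definable frame class is closed under disjoint unions.
Take 4 disjoint single-world reflexive frames: each is trivially connected, but their disjoint union has 4 worlds with no edge between distinct components, so it is not connected.
So no modal formula (or set of formulas) defines exactly the connected frames.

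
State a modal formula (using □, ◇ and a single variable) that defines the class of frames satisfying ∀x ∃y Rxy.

□ψ → ◇ψ

The condition is seriality. The D schema □ψ → ◇ψ defines it.
Suppose □ψ→◇ψ is valid. At any x set V(ψ)=W. Then □ψ at x, so ◇ψ at x, so x has a successor.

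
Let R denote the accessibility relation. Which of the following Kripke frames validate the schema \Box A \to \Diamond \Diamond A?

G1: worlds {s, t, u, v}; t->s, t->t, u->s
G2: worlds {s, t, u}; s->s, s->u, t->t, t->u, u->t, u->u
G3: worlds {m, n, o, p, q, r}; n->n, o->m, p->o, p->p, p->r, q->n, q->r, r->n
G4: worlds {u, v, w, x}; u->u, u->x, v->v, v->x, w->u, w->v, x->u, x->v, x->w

G2, G4

This is the axiom for a generalized confluence (Geach) condition; its first-order frame correspondent is \forall x \exists w (xRw \wedge x R^2 w).
G1: fails — at s but no w with sRw and sR²w.
G2: holds.
G3: fails — at m but no w with mRw and mR²w.
G4: holds.
Valid on: G2, G4.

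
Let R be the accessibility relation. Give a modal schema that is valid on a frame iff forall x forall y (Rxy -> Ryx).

The condition is symmetry. The B schema ψ → □◇ψ defines it.

ψ → □◇ψ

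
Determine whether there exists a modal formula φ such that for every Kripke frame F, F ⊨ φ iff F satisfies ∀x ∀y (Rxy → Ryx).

Yes: it is symmetry, defined by the B schema r → □◇r.
Suppose r→□◇r is valid. Take Rxy and set V(r)={x}. Then r at x, so □◇r at x, so ◇r at y, so some z with Ryz has r; z=x, i.e. Ryx.

Yes — defined by r → □◇r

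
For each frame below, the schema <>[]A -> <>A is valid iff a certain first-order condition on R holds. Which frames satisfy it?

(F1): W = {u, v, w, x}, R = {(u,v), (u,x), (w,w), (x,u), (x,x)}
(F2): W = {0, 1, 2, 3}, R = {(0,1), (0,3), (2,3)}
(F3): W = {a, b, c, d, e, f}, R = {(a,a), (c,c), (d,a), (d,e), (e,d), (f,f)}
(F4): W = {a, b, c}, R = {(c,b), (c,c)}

none

This is the axiom for a generalized confluence (Geach) condition; its first-order frame correspondent is forall x forall y (xRy -> exists w (yRw & xRw)).
(F1): fails — uRv but no t with vRt and uRt.
(F2): fails — 0R1 but no w with 1Rw and 0Rw.
(F3): fails — dRe but no w with eRw and dRw.
(F4): fails — cRb but no w with bRw and cRw.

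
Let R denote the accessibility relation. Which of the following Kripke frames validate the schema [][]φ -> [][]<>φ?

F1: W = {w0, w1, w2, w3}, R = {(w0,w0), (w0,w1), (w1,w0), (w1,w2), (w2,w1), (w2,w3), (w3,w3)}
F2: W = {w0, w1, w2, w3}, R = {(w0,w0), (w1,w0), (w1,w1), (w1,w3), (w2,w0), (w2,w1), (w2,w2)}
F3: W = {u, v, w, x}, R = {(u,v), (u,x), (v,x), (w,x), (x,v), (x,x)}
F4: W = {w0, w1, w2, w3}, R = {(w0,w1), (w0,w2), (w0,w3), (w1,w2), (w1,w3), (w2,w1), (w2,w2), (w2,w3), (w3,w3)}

F1, F3, F4

This is the axiom for a generalized confluence (Geach) condition; its first-order frame correspondent is forall x forall z (x R^2 z -> exists w (x R^2 w & zRw)).
F1: condition met.
F2: fails — w1R²w3 but no w with w1R²w and w3Rw.
F3: condition met.
F4: condition met.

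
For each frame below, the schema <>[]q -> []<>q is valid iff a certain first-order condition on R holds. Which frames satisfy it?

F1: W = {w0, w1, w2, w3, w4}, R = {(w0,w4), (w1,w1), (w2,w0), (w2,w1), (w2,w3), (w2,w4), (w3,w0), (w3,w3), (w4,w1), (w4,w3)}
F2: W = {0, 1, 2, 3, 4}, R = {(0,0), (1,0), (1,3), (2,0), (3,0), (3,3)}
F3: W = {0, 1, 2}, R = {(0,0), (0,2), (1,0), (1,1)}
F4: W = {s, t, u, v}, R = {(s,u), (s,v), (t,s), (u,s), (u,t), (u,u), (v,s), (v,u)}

The schema corresponds to convergence: forall x forall y forall z (Rxy & Rxz -> exists w (Ryw & Rzw)).
F1: fails — Rw2w4 and Rw2w0 but w4 and w0 have no common successor.
F2: holds.
F3: fails — R00 and R02 but 0 and 2 have no common successor.
F4: fails — Rut and Rus but t and s have no common successor.
Valid on: F2.

F2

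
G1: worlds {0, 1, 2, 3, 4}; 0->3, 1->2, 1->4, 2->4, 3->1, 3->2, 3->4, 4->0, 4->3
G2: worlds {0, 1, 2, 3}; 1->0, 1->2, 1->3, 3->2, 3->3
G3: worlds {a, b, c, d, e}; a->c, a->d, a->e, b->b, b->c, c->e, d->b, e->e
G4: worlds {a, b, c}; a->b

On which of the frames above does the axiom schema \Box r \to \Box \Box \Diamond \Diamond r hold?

The schema corresponds to a generalized confluence (Geach) condition: \forall x \forall z (x R^2 z \to \exists w (xRw \wedge z R^2 w)).
G1: fails — 3R²2 but no w with 3Rw and 2R²w.
G2: fails — 1R²2 but no w with 1Rw and 2R²w.
G3: fails — bR²c but no w with bRw and cR²w.
G4: holds.

G4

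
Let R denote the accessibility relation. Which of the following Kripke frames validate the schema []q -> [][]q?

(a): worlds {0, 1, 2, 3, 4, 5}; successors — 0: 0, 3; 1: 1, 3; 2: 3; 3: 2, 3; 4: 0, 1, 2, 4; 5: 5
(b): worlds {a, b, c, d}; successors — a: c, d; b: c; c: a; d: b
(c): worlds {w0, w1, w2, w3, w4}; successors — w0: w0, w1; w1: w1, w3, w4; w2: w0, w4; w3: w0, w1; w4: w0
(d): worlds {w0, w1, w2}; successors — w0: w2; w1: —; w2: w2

This is the axiom for transitivity; its first-order frame correspondent is forall x forall y forall z (Rxy & Ryz -> Rxz).
(a): fails — R23 and R32 but not R22.
(b): fails — Rbc and Rca but not Rba.
(c): fails — Rw3w1 and Rw1w3 but not Rw3w3.
(d): holds.

(d)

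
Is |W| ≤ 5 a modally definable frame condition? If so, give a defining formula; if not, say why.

Not modally definable

If a class were modally definable it would be closed under disjoint unions (Goldblatt–Thomason).
Any modal formula valid on each of 6 disjoint one-world frames is valid on their disjoint union (validity is preserved under disjoint unions). Each one-world frame has |W|=1≤5, but the union has |W|=6.
So the class is not modally definable.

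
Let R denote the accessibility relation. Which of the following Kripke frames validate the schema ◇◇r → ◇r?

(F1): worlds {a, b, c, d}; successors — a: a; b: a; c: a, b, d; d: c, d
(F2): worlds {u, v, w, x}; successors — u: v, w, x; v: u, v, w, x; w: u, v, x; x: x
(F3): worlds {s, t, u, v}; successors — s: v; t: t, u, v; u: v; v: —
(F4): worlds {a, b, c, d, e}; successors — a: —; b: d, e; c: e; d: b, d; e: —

(F3)

The schema corresponds to transitivity: ∀x ∀y ∀z (Rxy ∧ Ryz → Rxz).
(F1): fails — Rcd and Rdc but not Rcc.
(F2): fails — Ruv and Rvu but not Ruu.
(F3): holds.
(F4): fails — Rdb and Rbe but not Rde.
Valid on: (F3).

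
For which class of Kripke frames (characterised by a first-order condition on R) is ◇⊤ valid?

seriality: ∀x ∃y Rxy

◇⊤ holds at w iff w has a successor, so frame-validity of ◇⊤ is exactly seriality. Equivalently via □φ → ◇φ:
Suppose □φ→◇φ is valid. At any x set V(φ)=W. Then □φ at x, so ◇φ at x, so x has a successor.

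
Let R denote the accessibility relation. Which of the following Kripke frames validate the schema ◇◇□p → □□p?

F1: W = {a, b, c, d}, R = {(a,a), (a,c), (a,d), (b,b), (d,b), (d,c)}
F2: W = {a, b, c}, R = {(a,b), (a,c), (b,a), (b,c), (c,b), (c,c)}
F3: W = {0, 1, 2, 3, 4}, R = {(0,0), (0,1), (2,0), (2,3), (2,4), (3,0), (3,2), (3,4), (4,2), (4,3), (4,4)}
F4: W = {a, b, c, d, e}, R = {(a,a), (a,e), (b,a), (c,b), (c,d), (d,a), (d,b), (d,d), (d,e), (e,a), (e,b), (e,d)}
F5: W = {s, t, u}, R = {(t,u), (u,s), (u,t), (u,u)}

This is the axiom for a generalized confluence (Geach) condition; its first-order frame correspondent is ∀x ∀y ∀z ((xR²y ∧ xR²z) → ∃w (yRw ∧ z = w)).
F1: fails — aR²a, aR²b but no w with aRw and b=w.
F2: fails — aR²a, aR²a but no w with aRw and a=w.
F3: fails — 0R²1, 0R²0 but no w with 1Rw and 0=w.
F4: fails — aR²a, aR²b but no w with aRw and b=w.
F5: fails — tR²s, tR²s but no w with sRw and s=w.
Valid on no frame.

none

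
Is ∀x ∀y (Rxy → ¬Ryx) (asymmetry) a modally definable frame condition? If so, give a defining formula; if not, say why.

No

If a class were modally definable it would be closed under surjective bounded morphisms (Goldblatt–Thomason).
The 5-cycle (worlds w0,w1,w2,w3,w4 with w0→w1→w2→w3→w4→w0) is asymmetric. Mapping every world to a single reflexive point • is a surjective bounded morphism, and the reflexive point is not asymmetric (R•• but asymmetry requires ¬R••).
So the class is not modally definable.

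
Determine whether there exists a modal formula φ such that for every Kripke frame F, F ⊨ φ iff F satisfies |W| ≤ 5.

Any modally definable frame class is closed under disjoint unions.
Any modal formula valid on each of 6 disjoint one-world frames is valid on their disjoint union (validity is preserved under disjoint unions). Each one-world frame has |W|=1≤5, but the union has |W|=6.
Hence having at most 5 worlds is not modally definable.

No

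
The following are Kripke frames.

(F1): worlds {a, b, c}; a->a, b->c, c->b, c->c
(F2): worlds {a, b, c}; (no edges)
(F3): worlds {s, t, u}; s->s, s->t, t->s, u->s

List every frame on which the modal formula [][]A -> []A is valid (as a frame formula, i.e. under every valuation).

The schema corresponds to density: forall x forall y (Rxy -> exists z (Rxz & Rzy)).
(F1): satisfies the condition.
(F2): satisfies the condition.
(F3): satisfies the condition.
Valid on: (F1), (F2), (F3).

(F1), (F2), (F3)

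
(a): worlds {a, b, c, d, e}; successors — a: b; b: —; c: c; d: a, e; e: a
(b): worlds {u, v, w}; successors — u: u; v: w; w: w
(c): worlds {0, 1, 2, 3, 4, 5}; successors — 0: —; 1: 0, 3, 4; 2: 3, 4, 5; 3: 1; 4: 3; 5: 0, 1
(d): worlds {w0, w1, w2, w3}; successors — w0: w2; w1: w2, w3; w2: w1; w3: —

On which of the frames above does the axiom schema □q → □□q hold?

The schema corresponds to transitivity: ∀x ∀y ∀z (Rxy ∧ Ryz → Rxz).
(a): fails — Rea and Rab but not Reb.
(b): satisfies the condition.
(c): fails — R31 and R10 but not R30.
(d): fails — Rw1w2 and Rw2w1 but not Rw1w1.
Valid on: (b).

(b)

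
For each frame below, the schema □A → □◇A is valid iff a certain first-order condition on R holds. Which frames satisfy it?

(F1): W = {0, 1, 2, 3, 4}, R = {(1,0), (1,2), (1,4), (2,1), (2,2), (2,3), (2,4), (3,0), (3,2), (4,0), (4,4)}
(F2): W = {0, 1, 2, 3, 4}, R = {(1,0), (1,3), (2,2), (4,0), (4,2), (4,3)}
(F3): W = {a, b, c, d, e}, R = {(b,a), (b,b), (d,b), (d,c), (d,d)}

This is the axiom for a generalized confluence (Geach) condition; its first-order frame correspondent is ∀x ∀z (xRz → ∃w (xRw ∧ zRw)).
(F1): fails — 1R0 but no w with 1Rw and 0Rw.
(F2): fails — 1R0 but no w with 1Rw and 0Rw.
(F3): fails — bRa but no w with bRw and aRw.
Valid on no frame.

none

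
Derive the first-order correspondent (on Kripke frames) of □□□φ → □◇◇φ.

∀x ∀z (xRz → ∃w (xR³w ∧ zR²w))

This is a Sahlqvist (Geach-type) schema ◇^0□^3φ → □^1◇^2φ.
First-order correspondent: ∀x ∀z (xRz → ∃w (xR³w ∧ zR²w)).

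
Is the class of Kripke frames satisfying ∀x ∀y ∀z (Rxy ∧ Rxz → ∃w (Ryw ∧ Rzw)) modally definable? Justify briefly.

This is a Sahlqvist condition; the .2 axiom ◇□p → □◇p defines it.
Suppose ◇□p→□◇p is valid. Take Rxy, Rxz and set V(p)={w : Ryw}. Then □p at y so ◇□p at x, so □◇p at x, so ◇p at z, giving w with Rzw and Ryw.

Yes — defined by ◇□p → □◇p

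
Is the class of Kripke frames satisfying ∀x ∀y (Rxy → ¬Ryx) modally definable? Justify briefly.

No — not modally definable

Any modally definable frame class is closed under surjective bounded morphisms.
The 5-cycle (worlds 0,1,2,3,4 with 0→1→2→3→4→0) is asymmetric. Mapping every world to a single reflexive point • is a surjective bounded morphism, and the reflexive point is not asymmetric (R•• but asymmetry requires ¬R••).
So no modal formula (or set of formulas) defines exactly the asymmetric frames.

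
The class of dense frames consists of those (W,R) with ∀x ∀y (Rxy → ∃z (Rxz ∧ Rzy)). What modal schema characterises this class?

A defining formula is □□r → □r (the C4 axiom).
Suppose □□r→□r is valid. Take Rxy and set V(r)={w : xR²w}. Then □□r at x, so □r at x, so r at y, i.e. ∃z(Rxz∧Rzy).

□□r → □r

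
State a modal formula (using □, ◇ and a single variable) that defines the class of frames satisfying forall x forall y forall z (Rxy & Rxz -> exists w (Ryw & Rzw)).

◇□ψ → □◇ψ

This is convergence; the standard corresponding axiom is .2: ◇□ψ → □◇ψ.
Suppose ◇□ψ→□◇ψ is valid. Take Rxy, Rxz and set V(ψ)={w : Ryw}. Then □ψ at y so ◇□ψ at x, so □◇ψ at x, so ◇ψ at z, giving w with Rzw and Ryw.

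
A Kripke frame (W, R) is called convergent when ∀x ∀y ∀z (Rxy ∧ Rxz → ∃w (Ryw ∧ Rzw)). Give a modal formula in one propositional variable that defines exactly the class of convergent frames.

◇□ψ → □◇ψ

The condition is convergence. The .2 schema ◇□ψ → □◇ψ defines it.
Suppose ◇□ψ→□◇ψ is valid. Take Rxy, Rxz and set V(ψ)={w : Ryw}. Then □ψ at y so ◇□ψ at x, so □◇ψ at x, so ◇ψ at z, giving w with Rzw and Ryw.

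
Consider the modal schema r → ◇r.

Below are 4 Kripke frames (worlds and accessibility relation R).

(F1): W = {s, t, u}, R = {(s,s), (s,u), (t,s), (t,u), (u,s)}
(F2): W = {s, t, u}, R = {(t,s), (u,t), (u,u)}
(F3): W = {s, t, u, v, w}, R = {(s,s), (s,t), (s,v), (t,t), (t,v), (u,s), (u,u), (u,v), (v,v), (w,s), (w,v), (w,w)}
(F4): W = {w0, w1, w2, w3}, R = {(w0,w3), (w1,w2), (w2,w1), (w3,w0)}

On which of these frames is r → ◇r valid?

This is the axiom for reflexivity; its first-order frame correspondent is ∀x Rxx.
(F1): fails — world t does not see itself.
(F2): fails — world s does not see itself.
(F3): ✓.
(F4): fails — world w0 does not see itself.

(F3)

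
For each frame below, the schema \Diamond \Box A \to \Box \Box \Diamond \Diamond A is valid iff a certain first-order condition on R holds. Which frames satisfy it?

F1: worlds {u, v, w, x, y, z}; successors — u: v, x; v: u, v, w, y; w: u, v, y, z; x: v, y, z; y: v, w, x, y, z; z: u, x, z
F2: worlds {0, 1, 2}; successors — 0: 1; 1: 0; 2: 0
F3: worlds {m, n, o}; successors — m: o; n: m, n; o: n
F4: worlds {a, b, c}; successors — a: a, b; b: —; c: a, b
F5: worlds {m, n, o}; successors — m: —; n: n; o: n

F1, F2, F5

The schema corresponds to a generalized confluence (Geach) condition: \forall x \forall y \forall z ((xRy \wedge x R^2 z) \to \exists w (yRw \wedge z R^2 w)).
F1: ✓.
F2: ✓.
F3: fails — nRm, nR²m but no w with mRw and mR²w.
F4: fails — aRa, aR²b but no w with aRw and bR²w.
F5: ✓.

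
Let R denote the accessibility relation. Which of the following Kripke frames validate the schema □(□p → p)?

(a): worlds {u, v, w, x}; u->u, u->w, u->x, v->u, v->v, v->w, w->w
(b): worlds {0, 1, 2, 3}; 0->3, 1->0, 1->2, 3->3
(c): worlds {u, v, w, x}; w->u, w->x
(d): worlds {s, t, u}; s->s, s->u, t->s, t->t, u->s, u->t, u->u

Frame correspondent (Sahlqvist): ∀x ∀y (Rxy → Ryy) — i.e. shift-reflexivity.
(a): fails — Rux but not Rxx.
(b): fails — R12 but not R22.
(c): fails — Rwu but not Ruu.
(d): condition met.
Valid on: (d).

(d)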